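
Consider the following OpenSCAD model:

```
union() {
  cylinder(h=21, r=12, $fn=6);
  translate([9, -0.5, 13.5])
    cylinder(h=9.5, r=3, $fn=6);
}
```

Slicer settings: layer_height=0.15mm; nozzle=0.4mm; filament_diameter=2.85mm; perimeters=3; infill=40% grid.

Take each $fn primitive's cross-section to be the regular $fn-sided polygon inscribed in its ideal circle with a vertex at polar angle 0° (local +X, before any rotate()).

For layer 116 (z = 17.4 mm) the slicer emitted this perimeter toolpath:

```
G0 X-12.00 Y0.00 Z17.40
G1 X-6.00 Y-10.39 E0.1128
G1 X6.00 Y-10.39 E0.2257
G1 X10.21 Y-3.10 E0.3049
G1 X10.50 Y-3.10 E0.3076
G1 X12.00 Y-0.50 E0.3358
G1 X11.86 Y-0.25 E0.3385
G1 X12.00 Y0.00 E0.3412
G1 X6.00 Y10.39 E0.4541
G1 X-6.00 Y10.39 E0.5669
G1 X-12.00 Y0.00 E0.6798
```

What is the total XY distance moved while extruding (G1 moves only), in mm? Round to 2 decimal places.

Sum the Euclidean lengths of each G1 segment: total = 72.28 mm.

72.28 mm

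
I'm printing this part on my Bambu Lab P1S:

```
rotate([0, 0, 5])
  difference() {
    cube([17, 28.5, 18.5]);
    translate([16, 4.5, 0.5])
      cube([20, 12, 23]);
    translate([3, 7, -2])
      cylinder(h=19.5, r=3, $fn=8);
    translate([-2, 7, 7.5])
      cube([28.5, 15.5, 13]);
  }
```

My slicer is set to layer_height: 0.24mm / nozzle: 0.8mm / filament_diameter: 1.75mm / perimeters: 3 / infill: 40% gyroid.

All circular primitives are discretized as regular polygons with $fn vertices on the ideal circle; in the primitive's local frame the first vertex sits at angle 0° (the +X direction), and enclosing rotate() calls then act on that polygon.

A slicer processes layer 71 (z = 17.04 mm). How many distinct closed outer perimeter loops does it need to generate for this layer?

At z = 17.04 mm: the cube is present — its section is the full 17×28.5 rectangle; the cube at (16, 4.5) (footprint 20×12) is included at this height; the r=3 cylinder at (3, 7) contributes a regular 8-gon of circumradius 3; the cube at (-2, 7) is present — its section is the full 28.5×15.5 rectangle; Subtracting the remaining from the first: starting from the 17×28.5 cube, the 20×12 cube at (16, 4.5) partially overlaps it — only the 12.00 mm² overlap (of its 240.00 mm²) is removed, clipping the outline; the r=3 cylinder at (3, 7) lies inside it touching the edge (removes its full 25.46 mm²); the 28.5×15.5 cube at (-2, 7) partially overlaps it — only the 241.27 mm² overlap (of its 441.75 mm²) is removed, clipping the outline — 2 connected regions; (rotated 5° about Z; rotation is an isometry so areas/perimeters/island counts are preserved). The result has 2 disconnected regions.

2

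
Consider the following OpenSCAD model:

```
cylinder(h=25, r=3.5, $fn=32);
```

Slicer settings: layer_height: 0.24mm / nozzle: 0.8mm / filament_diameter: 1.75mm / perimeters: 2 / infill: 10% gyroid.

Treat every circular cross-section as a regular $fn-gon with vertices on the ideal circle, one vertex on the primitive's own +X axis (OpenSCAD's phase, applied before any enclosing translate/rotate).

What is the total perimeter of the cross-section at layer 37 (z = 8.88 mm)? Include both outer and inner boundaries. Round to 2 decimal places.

At z = 8.88 mm: the r=3.5 cylinder gives a regular 32-gon of circumradius 3.5 (constant along its height) (perimeter = 2·32·3.500·sin(180°/32) = 21.96 mm). Overall, the cross-section is a single solid region. Total boundary length (outer) = 21.96 mm.

21.96 mm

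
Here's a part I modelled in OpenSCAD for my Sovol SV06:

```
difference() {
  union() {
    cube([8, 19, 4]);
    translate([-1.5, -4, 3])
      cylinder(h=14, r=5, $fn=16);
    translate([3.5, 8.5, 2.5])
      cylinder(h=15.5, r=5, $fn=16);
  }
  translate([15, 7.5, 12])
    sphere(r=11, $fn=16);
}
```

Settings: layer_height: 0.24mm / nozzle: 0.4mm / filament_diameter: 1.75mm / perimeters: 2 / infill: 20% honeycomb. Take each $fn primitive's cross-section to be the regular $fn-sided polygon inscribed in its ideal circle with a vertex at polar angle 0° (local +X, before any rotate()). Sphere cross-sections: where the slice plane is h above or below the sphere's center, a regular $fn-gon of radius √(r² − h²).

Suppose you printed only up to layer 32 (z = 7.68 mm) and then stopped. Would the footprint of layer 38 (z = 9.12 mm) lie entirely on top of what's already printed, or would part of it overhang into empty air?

Compare the two slices. At z = 7.68: the cube does not reach this height (z outside [0, 4]); the r=5 cylinder at (-1.5, -4) gives a regular 16-gon of circumradius 5 (constant along its height) (area = (16/2)·5.000²·sin(360°/16) = 76.54 mm²); the r=5 cylinder at (3.5, 8.5) contributes a regular 16-gon of circumradius 5 (area = (16/2)·5.000²·sin(360°/16) = 76.54 mm²); Taking the union: the 2 present regions are separate (no shared area or edge), so areas and boundary lengths simply add and each stays a separate island — area = 153.07 mm²; the r=11 sphere at (15, 7.5) contributes a regular 16-gon of circumradius √(11²−4.32²) = 10.116 (area = (16/2)·10.116²·sin(360°/16) = 313.30 mm²); After the difference (first − rest): starting from the result so far (153.07 mm²), the r=11 sphere at (15, 7.5) partially overlaps it — only the 20.06 mm² overlap (of its 313.30 mm²) is removed, clipping the outline — area = 133.01 mm². At z = 9.12: the cube is absent (z outside [0, 4]); the r=5 cylinder at (-1.5, -4) contributes a regular 16-gon of circumradius 5 (area = (16/2)·5.000²·sin(360°/16) = 76.54 mm²); the r=5 cylinder at (3.5, 8.5) contributes a regular 16-gon of circumradius 5 (area = (16/2)·5.000²·sin(360°/16) = 76.54 mm²); Merging all regions: the 2 present regions are separate (no shared area or edge), so areas and boundary lengths simply add and each stays a separate island — area = 153.07 mm²; the sphere at (15, 7.5): section is a regular 16-gon, circumradius = √(r²−h²) = √(11²−2.88²) = 10.616 (area = (16/2)·10.616²·sin(360°/16) = 345.04 mm²); Subtracting the remaining from the first: starting from that combined region (153.07 mm²), the r=11 sphere at (15, 7.5) partially overlaps it — only the 24.53 mm² overlap (of its 345.04 mm²) is removed, clipping the outline — area = 128.55 mm². Checking containment: the cross-section at z = 9.12 is a subset of the cross-section at z = 7.68.

entirely on top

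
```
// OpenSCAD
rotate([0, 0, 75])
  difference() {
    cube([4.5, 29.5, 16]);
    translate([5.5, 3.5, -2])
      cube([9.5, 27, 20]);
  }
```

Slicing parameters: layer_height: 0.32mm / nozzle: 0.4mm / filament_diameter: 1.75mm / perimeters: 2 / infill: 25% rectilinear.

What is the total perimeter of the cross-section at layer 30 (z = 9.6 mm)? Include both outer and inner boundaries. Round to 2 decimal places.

At z = 9.6 mm: the cube is present — its section is the full 4.5×29.5 rectangle (perimeter 68.00 mm); the cube at (5.5, 3.5) (footprint 9.5×27) is included at this height (perimeter 73.00 mm); Taking the first minus the rest: starting from the 4.5×29.5 cube, the 9.5×27 cube at (5.5, 3.5) misses the remaining region (no effect) — boundary = 68.00 mm; (rotated 75° about Z; rotation is an isometry so areas/perimeters/island counts are preserved). Overall, the cross-section is a single solid region. Total boundary length (outer) = 68.00 mm.

68.00 mm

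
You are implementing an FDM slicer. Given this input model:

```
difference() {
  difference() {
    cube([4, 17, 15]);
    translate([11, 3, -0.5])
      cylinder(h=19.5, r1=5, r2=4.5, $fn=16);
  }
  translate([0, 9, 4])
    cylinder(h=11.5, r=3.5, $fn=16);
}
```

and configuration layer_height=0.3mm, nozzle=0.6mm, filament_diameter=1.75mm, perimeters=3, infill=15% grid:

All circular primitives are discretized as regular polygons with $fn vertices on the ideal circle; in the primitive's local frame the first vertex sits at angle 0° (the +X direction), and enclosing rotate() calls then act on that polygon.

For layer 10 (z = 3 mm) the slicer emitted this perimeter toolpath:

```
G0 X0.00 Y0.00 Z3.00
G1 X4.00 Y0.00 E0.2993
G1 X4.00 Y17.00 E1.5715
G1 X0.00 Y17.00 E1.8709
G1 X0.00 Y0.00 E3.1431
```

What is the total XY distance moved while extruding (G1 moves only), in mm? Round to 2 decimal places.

42.00 mm

Sum the Euclidean lengths of each G1 segment: total = 42.00 mm.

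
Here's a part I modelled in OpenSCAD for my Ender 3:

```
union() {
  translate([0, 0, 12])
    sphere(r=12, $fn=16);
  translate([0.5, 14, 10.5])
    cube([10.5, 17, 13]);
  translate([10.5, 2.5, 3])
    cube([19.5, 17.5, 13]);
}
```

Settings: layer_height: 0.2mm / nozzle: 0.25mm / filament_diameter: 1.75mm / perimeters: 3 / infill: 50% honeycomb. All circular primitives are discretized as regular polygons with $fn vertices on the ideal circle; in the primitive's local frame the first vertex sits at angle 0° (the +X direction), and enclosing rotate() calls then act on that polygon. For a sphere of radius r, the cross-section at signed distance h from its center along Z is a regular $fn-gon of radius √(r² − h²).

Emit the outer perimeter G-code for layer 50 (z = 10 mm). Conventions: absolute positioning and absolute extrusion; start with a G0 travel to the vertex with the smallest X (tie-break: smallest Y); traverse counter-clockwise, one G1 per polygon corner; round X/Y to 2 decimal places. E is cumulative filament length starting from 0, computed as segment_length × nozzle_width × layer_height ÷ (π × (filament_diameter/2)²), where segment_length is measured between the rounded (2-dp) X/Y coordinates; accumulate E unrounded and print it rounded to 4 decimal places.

At z = 10 mm: the r=12 sphere contributes a regular 16-gon of circumradius √(12²−2²) = 11.832; the cube at (0.5, 14) is absent (z outside [10.5, 23.5]); the cube at (10.5, 2.5) (footprint 19.5×17.5) is included at this height; Combining (union): the regions partially overlap (shared area 1.42 mm²), so overlapping operands fuse into one piece — 1 connected region. The outline is a single polygon with 20 vertices. Extrusion per mm of travel: 0.25 × 0.2 / (π × 0.875²) = 0.020788. Accumulating E over each segment gives final E = 2.9420.

G0 X-11.83 Y0.00 Z10.00
G1 X-10.93 Y-4.53 E0.0960
G1 X-8.37 Y-8.37 E0.1919
G1 X-4.53 Y-10.93 E0.2879
G1 X0.00 Y-11.83 E0.3839
G1 X4.53 Y-10.93 E0.4799
G1 X8.37 Y-8.37 E0.5758
G1 X10.93 Y-4.53 E0.6718
G1 X11.83 Y0.00 E0.7678
G1 X11.33 Y2.50 E0.8208
G1 X30.00 Y2.50 E1.2089
G1 X30.00 Y20.00 E1.5727
G1 X10.50 Y20.00 E1.9780
G1 X10.50 Y5.17 E2.2863
G1 X8.37 Y8.37 E2.3662
G1 X4.53 Y10.93 E2.4621
G1 X0.00 Y11.83 E2.5582
G1 X-4.53 Y10.93 E2.6542
G1 X-8.37 Y8.37 E2.7501
G1 X-10.93 Y4.53 E2.8460
G1 X-11.83 Y0.00 E2.9420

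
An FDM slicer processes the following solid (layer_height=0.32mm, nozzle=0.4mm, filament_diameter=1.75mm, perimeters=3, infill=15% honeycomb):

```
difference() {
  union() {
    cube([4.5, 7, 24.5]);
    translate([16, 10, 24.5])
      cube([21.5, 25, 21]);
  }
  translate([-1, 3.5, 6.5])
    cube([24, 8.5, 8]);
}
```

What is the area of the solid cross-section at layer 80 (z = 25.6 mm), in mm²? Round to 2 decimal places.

At z = 25.6 mm: the cube is not intersected at this z (z outside [0, 24.5]); the 21.5×25 cube at (16, 10) contributes its full rectangle (area 537.50 mm²); Combining (union): only the 21.5×25 cube at (16, 10) is present, so the union is just that shape — area = 537.50 mm²; the cube at (-1, 3.5) is not intersected at this z (z outside [6.5, 14.5]); After the difference (first − rest): none of the subtracted shapes is present at this height, so that combined region is unchanged — area = 537.50 mm². Overall, the cross-section is a single solid region. Net area = 537.50 mm².

537.50 mm²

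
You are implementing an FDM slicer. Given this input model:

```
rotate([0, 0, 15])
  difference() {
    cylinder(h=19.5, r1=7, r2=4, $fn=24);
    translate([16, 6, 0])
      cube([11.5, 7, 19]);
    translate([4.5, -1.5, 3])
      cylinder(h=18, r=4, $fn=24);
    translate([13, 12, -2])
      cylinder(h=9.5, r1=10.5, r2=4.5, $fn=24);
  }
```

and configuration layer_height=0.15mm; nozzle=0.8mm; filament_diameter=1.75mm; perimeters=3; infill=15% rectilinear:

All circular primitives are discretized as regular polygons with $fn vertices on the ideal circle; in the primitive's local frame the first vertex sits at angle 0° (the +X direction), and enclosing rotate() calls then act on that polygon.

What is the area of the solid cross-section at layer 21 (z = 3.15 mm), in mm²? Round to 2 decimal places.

At z = 3.15 mm: the cone: at t=0.162 of its height the radius interpolates to r₁+(r₂−r₁)t = 6.515, giving a regular 24-gon of that circumradius (area = (24/2)·6.515²·sin(360°/24) = 131.84 mm²); the cube at (16, 6) (footprint 11.5×7) is included at this height (area 80.50 mm²); the r=4 cylinder at (4.5, -1.5) contributes a regular 24-gon of circumradius 4 (area = (24/2)·4.000²·sin(360°/24) = 49.69 mm²); the cone at (13, 12) (r1=10.5→r2=4.5) has section circumradius 7.247 here — a regular 24-gon (area = (24/2)·7.247²·sin(360°/24) = 163.13 mm²); After the difference (first − rest): starting from the cone (131.84 mm²), the 11.5×7 cube at (16, 6) misses the remaining region (no effect); the r=4 cylinder at (4.5, -1.5) partially overlaps it — only the 35.19 mm² overlap (of its 49.69 mm²) is removed, clipping the outline; the cone at (13, 12) misses the remaining region (no effect) — area = 96.65 mm²; (whole slice rotated 15° about Z — lengths, areas and connectivity unchanged). Overall, the cross-section is a single solid region. Net area = 96.65 mm².

96.65 mm²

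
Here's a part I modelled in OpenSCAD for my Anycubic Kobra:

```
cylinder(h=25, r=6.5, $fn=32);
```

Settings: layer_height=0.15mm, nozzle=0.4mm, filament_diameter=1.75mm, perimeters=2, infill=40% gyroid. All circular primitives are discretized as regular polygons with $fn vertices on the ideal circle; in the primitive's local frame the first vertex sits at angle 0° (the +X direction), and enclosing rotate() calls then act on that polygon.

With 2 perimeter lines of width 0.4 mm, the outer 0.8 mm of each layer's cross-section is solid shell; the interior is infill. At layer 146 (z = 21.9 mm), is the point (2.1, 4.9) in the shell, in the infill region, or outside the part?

infill

At z = 21.9 mm: the r=6.5 cylinder contributes a regular 32-gon of circumradius 6.5. Overall, the cross-section is a single solid region. The nearest boundary edge runs (3.61, 5.40)→(2.49, 6.01); distance from the point to it = 1.16 mm. The point is inside the cross-section and 1.16 mm from the nearest boundary — more than the 0.8 mm shell width (2 × 0.4), so it's in the infill interior.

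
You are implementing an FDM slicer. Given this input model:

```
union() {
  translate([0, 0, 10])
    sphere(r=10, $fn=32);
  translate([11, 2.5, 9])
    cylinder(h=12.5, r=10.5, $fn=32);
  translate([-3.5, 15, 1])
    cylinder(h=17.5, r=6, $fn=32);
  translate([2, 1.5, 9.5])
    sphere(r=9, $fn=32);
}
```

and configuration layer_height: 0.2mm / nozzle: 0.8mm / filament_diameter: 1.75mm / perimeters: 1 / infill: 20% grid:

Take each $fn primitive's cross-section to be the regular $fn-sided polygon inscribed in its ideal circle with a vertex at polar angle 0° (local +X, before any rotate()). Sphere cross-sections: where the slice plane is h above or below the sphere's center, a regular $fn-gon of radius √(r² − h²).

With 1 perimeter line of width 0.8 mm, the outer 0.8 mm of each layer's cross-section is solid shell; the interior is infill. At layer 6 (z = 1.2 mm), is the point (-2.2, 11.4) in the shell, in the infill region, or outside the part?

infill

At z = 1.2 mm: the sphere: section is a regular 32-gon, circumradius = √(r²−h²) = √(10²−8.8²) = 4.750; the cylinder at (11, 2.5) is not intersected at this z (z outside [9, 21.5]); the r=6 cylinder at (-3.5, 15) contributes a regular 32-gon of circumradius 6; the sphere at (2, 1.5): section is a regular 32-gon, circumradius = √(r²−h²) = √(9²−8.3²) = 3.480; Merging all regions: the regions partially overlap (shared area 31.12 mm²), so overlapping operands fuse into one piece — 2 connected regions. Overall, the cross-section has 2 separate islands. The nearest boundary edge runs (-1.20, 9.46)→(-2.33, 9.12); distance from the point to it = 2.15 mm. (Shell/infill is judged within the island containing the point — the largest one.) The point is inside the cross-section and 2.15 mm from the nearest boundary — more than the 0.8 mm shell width (1 × 0.8), so it's in the infill interior.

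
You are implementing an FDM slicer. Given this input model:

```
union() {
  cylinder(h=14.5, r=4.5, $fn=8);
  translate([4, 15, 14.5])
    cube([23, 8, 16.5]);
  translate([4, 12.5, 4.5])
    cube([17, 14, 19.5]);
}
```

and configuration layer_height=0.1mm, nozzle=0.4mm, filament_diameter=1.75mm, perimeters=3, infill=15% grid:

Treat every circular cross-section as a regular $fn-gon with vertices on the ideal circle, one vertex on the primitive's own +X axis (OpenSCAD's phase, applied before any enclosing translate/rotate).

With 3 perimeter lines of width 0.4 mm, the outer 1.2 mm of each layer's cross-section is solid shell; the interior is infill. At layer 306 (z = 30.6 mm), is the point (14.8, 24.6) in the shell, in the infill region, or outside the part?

outside

At z = 30.6 mm: the cylinder is not intersected at this z (z outside [0, 14.5]); the cube at (4, 15) (footprint 23×8) is included at this height; the cube at (4, 12.5) is absent (z outside [4.5, 24]); Combining (union): only the 23×8 cube at (4, 15) is present, so the union is just that shape — 1 connected region. Overall, the cross-section is a single solid region. The nearest boundary edge runs (27.00, 23.00)→(4.00, 23.00); distance from the point to it = 1.60 mm. The point is not inside any of the regions above, so it lies outside the cross-section (1.60 mm from the nearest boundary).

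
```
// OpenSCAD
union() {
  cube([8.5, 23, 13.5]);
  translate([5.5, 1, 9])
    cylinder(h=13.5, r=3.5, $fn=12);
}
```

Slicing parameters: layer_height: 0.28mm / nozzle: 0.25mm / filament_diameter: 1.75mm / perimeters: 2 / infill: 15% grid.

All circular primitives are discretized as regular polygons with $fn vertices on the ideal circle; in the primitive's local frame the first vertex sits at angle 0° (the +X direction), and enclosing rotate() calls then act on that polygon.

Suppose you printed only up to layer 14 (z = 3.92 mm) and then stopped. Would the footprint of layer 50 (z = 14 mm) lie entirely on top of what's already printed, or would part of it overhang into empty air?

part overhangs

Compare the two slices. At z = 3.92: the 8.5×23 cube contributes its full rectangle (area 195.50 mm²); the cylinder at (5.5, 1) is not intersected at this z (z outside [9, 22.5]); Combining (union): only the 8.5×23 cube is present, so the union is just that shape — area = 195.50 mm². At z = 14: the cube does not reach this height (z outside [0, 13.5]); the r=3.5 cylinder at (5.5, 1) gives a regular 12-gon of circumradius 3.5 (constant along its height) (area = (12/2)·3.500²·sin(360°/12) = 36.75 mm²); Merging all regions: only the r=3.5 cylinder at (5.5, 1) is present, so the union is just that shape — area = 36.75 mm². Checking containment: at z = 14 the cross-section extends beyond the z = 3.92 cross-section by about 12.47 mm².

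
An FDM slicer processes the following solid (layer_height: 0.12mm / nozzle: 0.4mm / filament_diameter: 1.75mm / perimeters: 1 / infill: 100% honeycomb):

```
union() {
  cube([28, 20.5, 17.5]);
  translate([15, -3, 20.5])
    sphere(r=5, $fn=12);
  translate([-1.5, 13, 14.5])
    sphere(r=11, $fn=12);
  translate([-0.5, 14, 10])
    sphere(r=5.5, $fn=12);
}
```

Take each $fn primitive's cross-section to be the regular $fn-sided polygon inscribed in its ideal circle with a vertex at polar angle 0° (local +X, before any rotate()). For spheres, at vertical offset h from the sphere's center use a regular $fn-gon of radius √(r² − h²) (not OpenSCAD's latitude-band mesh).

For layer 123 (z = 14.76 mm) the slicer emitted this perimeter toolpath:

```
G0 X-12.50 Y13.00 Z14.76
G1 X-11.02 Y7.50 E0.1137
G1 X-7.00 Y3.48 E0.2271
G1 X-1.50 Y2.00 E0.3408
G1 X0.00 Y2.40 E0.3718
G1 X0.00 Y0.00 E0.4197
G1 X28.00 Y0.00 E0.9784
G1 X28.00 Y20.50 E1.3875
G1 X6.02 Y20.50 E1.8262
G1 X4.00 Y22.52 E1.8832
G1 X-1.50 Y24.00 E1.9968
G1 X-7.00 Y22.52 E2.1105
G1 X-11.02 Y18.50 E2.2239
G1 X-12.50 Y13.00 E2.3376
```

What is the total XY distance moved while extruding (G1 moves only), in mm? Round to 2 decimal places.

117.14 mm

Sum the Euclidean lengths of each G1 segment: total = 117.14 mm.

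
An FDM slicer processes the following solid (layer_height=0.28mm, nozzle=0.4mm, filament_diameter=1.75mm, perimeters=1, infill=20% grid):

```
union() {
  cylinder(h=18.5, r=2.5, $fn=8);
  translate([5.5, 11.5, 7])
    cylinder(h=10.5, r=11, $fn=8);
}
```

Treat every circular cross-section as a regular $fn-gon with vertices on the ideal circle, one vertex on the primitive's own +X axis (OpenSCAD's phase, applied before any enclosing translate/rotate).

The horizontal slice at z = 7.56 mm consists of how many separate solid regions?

At z = 7.56 mm: the r=2.5 cylinder contributes a regular 8-gon of circumradius 2.5; the r=11 cylinder at (5.5, 11.5) contributes a regular 8-gon of circumradius 11; Taking the union: the 2 present regions are separate (no shared area or edge), so areas and boundary lengths simply add and each stays a separate island — 2 connected regions. The result has 2 disconnected regions.

2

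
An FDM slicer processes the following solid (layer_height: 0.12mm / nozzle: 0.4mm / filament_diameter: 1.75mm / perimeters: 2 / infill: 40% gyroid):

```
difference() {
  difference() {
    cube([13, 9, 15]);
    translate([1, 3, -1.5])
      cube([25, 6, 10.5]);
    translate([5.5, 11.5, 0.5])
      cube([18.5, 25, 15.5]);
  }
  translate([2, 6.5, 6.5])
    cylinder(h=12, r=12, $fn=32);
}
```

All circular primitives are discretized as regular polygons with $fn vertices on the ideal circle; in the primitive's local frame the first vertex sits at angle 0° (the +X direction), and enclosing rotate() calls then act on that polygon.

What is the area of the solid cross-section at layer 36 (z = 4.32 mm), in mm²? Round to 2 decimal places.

45.00 mm²

At z = 4.32 mm: the cube (footprint 13×9) is included at this height (area 117.00 mm²); the 25×6 cube at (1, 3) contributes its full rectangle (area 150.00 mm²); the 18.5×25 cube at (5.5, 11.5) contributes its full rectangle (area 462.50 mm²); Taking the first minus the rest: starting from the 13×9 cube (117.00 mm²), the 25×6 cube at (1, 3) partially overlaps it — only the 72.00 mm² overlap (of its 150.00 mm²) is removed, clipping the outline; the 18.5×25 cube at (5.5, 11.5) misses the remaining region (no effect) — area = 45.00 mm²; the cylinder at (2, 6.5) is not intersected at this z (z outside [6.5, 18.5]); Taking the first minus the rest: none of the subtracted shapes is present at this height, so that combined region is unchanged — area = 45.00 mm². Overall, the cross-section is a single solid region. Net area = 45.00 mm².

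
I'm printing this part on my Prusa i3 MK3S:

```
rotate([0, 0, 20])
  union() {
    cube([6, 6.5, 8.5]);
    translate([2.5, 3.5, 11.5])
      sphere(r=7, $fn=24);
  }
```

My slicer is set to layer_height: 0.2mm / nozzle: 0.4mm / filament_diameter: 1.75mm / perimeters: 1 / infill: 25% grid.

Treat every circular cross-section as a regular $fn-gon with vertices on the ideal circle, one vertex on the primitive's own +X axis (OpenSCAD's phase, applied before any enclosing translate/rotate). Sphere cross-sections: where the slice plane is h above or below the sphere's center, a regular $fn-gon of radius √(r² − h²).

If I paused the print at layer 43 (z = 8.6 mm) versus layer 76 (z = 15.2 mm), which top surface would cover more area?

Layer 43 (z = 8.6): the cube is absent (z outside [0, 8.5]); the r=7 sphere at (2.5, 3.5) slices to a regular 24-gon of circumradius 6.371 (√(r²−h²) with h=2.9 from center) (area = (24/2)·6.371²·sin(360°/24) = 126.07 mm²); Combining (union): only the r=7 sphere at (2.5, 3.5) is present, so the union is just that shape — area = 126.07 mm²; (rotated 20° about Z; rotation is an isometry so areas/perimeters/island counts are preserved). So its area = 126.07 mm². Layer 76 (z = 15.2): the cube is absent (z outside [0, 8.5]); the r=7 sphere at (2.5, 3.5) slices to a regular 24-gon of circumradius 5.942 (√(r²−h²) with h=3.7 from center) (area = (24/2)·5.942²·sin(360°/24) = 109.67 mm²); Merging all regions: only the r=7 sphere at (2.5, 3.5) is present, so the union is just that shape — area = 109.67 mm²; (rotated 20° about Z; rotation is an isometry so areas/perimeters/island counts are preserved). So its area = 109.67 mm². Layer 43 is larger (126.07 vs 109.67 mm²).

layer 43 (z = 8.6 mm)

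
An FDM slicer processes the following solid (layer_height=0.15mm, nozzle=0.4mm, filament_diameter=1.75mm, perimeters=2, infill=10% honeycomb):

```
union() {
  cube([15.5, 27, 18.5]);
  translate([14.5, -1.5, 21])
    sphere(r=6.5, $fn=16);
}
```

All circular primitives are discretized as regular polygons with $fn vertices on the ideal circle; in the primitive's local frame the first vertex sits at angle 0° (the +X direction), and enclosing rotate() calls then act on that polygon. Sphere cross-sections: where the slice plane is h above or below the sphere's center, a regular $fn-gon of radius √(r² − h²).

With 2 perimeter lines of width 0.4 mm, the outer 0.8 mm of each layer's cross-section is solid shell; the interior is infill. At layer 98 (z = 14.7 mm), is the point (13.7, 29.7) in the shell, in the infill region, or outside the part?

At z = 14.7 mm: the cube (footprint 15.5×27) is included at this height; the r=6.5 sphere at (14.5, -1.5) slices to a regular 16-gon of circumradius 1.600 (√(r²−h²) with h=6.3 from center); Taking the union: the regions partially overlap (shared area 0.05 mm²), so overlapping operands fuse into one piece — 1 connected region. Overall, the cross-section is a single solid region. The nearest boundary edge runs (0.00, 27.00)→(15.50, 27.00); distance from the point to it = 2.70 mm. The point is not inside any of the regions above, so it lies outside the cross-section (2.70 mm from the nearest boundary).

outside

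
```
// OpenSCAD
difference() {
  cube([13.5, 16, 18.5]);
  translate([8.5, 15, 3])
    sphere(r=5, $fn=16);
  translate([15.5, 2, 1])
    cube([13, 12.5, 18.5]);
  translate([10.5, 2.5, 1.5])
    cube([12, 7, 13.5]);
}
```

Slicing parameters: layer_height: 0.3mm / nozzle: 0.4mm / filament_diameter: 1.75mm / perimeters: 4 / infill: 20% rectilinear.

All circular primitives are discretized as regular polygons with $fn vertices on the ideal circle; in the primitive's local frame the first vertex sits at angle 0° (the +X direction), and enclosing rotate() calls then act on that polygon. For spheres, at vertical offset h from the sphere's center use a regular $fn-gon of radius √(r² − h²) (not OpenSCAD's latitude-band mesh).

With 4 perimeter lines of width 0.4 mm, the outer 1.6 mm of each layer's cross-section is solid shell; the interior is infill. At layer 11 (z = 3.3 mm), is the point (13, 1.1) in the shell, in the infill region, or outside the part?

At z = 3.3 mm: the 13.5×16 cube contributes its full rectangle; the r=5 sphere at (8.5, 15) slices to a regular 16-gon of circumradius 4.991 (√(r²−h²) with h=0.3 from center); the 13×12.5 cube at (15.5, 2) contributes its full rectangle; the cube at (10.5, 2.5) is present — its section is the full 12×7 rectangle; Subtracting the remaining from the first: starting from the 13.5×16 cube, the r=5 sphere at (8.5, 15) partially overlaps it — only the 47.91 mm² overlap (of its 76.26 mm²) is removed, clipping the outline; the 13×12.5 cube at (15.5, 2) misses the remaining region (no effect); the 12×7 cube at (10.5, 2.5) partially overlaps it — only the 21.00 mm² overlap (of its 84.00 mm²) is removed, clipping the outline — 1 connected region. Overall, the cross-section is a single solid region. The nearest boundary edge runs (13.50, 2.50)→(13.50, 0.00); distance from the point to it = 0.50 mm. The point is inside the cross-section, 0.50 mm from the nearest boundary — within the 1.6 mm shell band (4 × 0.4).

shell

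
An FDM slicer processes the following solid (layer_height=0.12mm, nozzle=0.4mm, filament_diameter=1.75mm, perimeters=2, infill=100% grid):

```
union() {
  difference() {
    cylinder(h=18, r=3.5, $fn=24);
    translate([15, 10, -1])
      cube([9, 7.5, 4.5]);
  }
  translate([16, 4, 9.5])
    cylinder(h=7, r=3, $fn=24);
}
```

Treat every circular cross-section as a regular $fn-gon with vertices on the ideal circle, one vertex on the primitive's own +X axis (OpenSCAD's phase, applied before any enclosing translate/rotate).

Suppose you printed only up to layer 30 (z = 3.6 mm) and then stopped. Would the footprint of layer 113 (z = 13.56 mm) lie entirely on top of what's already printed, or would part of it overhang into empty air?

Compare the two slices. At z = 3.6: the r=3.5 cylinder gives a regular 24-gon of circumradius 3.5 (constant along its height) (area = (24/2)·3.500²·sin(360°/24) = 38.05 mm²); the cube at (15, 10) does not reach this height (z outside [-1, 3.5]); Subtracting the remaining from the first: none of the subtracted shapes is present at this height, so the r=3.5 cylinder is unchanged — area = 38.05 mm²; the cylinder at (16, 4) is absent (z outside [9.5, 16.5]); Taking the union: only that combined region is present, so the union is just that shape — area = 38.05 mm². At z = 13.56: the cylinder: section is a regular 24-gon, circumradius r=3.5 (area = (24/2)·3.500²·sin(360°/24) = 38.05 mm²); the cube at (15, 10) is absent (z outside [-1, 3.5]); Taking the first minus the rest: none of the subtracted shapes is present at this height, so the r=3.5 cylinder is unchanged — area = 38.05 mm²; the cylinder at (16, 4): section is a regular 24-gon, circumradius r=3 (area = (24/2)·3.000²·sin(360°/24) = 27.95 mm²); Combining (union): the 2 present regions are separate (no shared area or edge), so areas and boundary lengths simply add and each stays a separate island — area = 66.00 mm². Checking containment: at z = 13.56 the cross-section extends beyond the z = 3.6 cross-section by about 27.95 mm².

part overhangs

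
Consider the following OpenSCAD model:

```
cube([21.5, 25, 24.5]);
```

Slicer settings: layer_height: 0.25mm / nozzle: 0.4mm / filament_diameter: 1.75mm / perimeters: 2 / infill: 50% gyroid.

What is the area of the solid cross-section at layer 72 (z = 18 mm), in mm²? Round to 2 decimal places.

At z = 18 mm: the cube is present — its section is the full 21.5×25 rectangle (area 537.50 mm²). Overall, the cross-section is a single solid region. Net area = 537.50 mm².

537.50 mm²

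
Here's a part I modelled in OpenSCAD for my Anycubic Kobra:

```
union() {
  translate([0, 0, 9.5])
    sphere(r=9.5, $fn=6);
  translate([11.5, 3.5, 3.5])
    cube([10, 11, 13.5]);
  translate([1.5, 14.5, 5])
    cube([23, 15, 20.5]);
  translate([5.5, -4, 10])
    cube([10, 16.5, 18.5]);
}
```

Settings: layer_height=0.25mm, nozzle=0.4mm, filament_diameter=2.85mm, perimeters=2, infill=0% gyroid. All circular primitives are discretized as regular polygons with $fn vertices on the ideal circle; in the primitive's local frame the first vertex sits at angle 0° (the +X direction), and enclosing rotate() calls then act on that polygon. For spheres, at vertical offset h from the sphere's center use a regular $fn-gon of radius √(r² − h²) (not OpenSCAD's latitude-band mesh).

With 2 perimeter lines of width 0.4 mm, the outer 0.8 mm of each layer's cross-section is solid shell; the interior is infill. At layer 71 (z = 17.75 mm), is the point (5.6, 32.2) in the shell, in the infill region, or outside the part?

At z = 17.75 mm: the sphere: section is a regular 6-gon, circumradius = √(r²−h²) = √(9.5²−8.25²) = 4.710; the cube at (11.5, 3.5) is not intersected at this z (z outside [3.5, 17]); the 23×15 cube at (1.5, 14.5) contributes its full rectangle; the cube at (5.5, -4) is present — its section is the full 10×16.5 rectangle; Combining (union): the 3 present regions are separate (no shared area or edge), so areas and boundary lengths simply add and each stays a separate island — 3 connected regions. Overall, the cross-section has 3 separate islands. The nearest boundary edge runs (1.50, 29.50)→(24.50, 29.50); distance from the point to it = 2.70 mm. The point is not inside any of the regions above, so it lies outside the cross-section (2.70 mm from the nearest boundary).

outside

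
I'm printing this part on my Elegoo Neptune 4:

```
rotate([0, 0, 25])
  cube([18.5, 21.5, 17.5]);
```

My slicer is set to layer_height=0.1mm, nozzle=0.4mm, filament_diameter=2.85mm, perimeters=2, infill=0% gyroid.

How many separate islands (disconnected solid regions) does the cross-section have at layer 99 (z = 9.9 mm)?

1

At z = 9.9 mm: the cube (footprint 18.5×21.5) is included at this height; (rotated 25° about Z; rotation is an isometry so areas/perimeters/island counts are preserved). Overall, the cross-section is a single solid region. Island count = 1.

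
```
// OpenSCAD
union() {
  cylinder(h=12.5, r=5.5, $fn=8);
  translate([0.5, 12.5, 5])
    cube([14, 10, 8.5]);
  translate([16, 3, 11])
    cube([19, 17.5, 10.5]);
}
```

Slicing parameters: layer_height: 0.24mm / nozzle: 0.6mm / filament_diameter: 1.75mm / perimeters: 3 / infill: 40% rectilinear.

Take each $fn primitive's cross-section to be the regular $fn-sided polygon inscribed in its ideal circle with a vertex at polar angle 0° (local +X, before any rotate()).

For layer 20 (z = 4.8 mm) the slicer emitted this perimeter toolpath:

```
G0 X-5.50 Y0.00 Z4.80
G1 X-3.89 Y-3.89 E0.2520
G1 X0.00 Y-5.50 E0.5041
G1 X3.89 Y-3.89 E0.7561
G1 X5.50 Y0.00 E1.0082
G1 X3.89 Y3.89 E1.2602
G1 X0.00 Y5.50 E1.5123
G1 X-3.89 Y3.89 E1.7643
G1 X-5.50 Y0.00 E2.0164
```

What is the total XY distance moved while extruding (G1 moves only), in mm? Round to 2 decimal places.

Sum the Euclidean lengths of each G1 segment: total = 33.68 mm.

33.68 mm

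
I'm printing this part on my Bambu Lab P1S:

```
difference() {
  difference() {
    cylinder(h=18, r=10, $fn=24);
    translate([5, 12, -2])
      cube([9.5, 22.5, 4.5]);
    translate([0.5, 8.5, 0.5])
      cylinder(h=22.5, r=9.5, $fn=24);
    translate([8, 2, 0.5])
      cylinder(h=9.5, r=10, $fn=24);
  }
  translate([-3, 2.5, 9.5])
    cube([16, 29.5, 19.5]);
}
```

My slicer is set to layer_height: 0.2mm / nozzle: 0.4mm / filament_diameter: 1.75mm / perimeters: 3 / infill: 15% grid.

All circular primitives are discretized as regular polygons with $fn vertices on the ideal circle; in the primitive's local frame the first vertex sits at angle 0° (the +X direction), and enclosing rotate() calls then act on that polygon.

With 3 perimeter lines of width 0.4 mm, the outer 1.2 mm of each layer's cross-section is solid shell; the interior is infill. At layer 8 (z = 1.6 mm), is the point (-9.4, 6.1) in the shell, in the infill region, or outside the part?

outside

At z = 1.6 mm: the r=10 cylinder gives a regular 24-gon of circumradius 10 (constant along its height); the cube at (5, 12) is present — its section is the full 9.5×22.5 rectangle; the r=9.5 cylinder at (0.5, 8.5) contributes a regular 24-gon of circumradius 9.5; the r=10 cylinder at (8, 2) contributes a regular 24-gon of circumradius 10; Taking the first minus the rest: starting from the r=10 cylinder, the 9.5×22.5 cube at (5, 12) misses the remaining region (no effect); the r=9.5 cylinder at (0.5, 8.5) partially overlaps it — only the 135.52 mm² overlap (of its 280.30 mm²) is removed, clipping the outline; the r=10 cylinder at (8, 2) partially overlaps it — only the 69.58 mm² overlap (of its 310.58 mm²) is removed, clipping the outline — 1 connected region; the cube at (-3, 2.5) is not intersected at this z (z outside [9.5, 29]); After the difference (first − rest): none of the subtracted shapes is present at this height, so that combined region is unchanged — 1 connected region. Overall, the cross-section is a single solid region. The nearest boundary edge runs (-8.66, 5.00)→(-8.39, 5.35); distance from the point to it = 1.26 mm. The point is not inside any of the regions above, so it lies outside the cross-section (1.26 mm from the nearest boundary).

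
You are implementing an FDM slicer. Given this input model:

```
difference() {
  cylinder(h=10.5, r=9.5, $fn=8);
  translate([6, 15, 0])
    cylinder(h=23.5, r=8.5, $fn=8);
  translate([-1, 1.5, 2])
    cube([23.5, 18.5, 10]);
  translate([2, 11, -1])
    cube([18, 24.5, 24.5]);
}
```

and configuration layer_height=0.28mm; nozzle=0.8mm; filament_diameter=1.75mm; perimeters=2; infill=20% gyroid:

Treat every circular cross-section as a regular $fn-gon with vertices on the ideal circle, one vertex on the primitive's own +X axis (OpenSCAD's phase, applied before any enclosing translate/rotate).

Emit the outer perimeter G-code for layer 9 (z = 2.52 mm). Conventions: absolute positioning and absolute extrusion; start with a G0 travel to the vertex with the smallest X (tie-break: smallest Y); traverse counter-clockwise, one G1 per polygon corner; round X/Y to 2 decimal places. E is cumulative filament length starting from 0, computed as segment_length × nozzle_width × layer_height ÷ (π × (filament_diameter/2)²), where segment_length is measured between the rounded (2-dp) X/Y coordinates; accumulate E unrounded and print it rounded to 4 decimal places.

G0 X-9.50 Y0.00 Z2.52
G1 X-6.72 Y-6.72 E0.6773
G1 X0.00 Y-9.50 E1.3545
G1 X6.72 Y-6.72 E2.0318
G1 X9.50 Y0.00 E2.7090
G1 X8.88 Y1.50 E2.8602
G1 X-1.00 Y1.50 E3.7803
G1 X-1.00 Y9.09 E4.4871
G1 X-6.72 Y6.72 E5.0638
G1 X-9.50 Y0.00 E5.7410

At z = 2.52 mm: the r=9.5 cylinder gives a regular 8-gon of circumradius 9.5 (constant along its height); the r=8.5 cylinder at (6, 15) gives a regular 8-gon of circumradius 8.5 (constant along its height); the cube at (-1, 1.5) is present — its section is the full 23.5×18.5 rectangle; the 18×24.5 cube at (2, 11) contributes its full rectangle; Taking the first minus the rest: starting from the r=9.5 cylinder, the r=8.5 cylinder at (6, 15) partially overlaps it — only the 3.30 mm² overlap (of its 204.35 mm²) is removed, clipping the outline; the 23.5×18.5 cube at (-1, 1.5) partially overlaps it — only the 54.53 mm² overlap (of its 434.75 mm²) is removed, clipping the outline; the 18×24.5 cube at (2, 11) misses the remaining region (no effect) — 1 connected region. The outline is a single polygon with 9 vertices. Extrusion per mm of travel: 0.8 × 0.28 / (π × 0.875²) = 0.093128. Accumulating E over each segment gives final E = 5.7410.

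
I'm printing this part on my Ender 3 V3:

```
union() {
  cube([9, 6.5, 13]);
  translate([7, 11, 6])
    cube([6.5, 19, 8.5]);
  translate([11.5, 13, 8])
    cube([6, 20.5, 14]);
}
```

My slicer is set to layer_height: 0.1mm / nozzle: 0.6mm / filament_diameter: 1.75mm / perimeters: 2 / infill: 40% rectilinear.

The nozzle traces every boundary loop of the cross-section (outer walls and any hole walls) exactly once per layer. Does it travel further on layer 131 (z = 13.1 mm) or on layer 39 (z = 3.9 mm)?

Layer 131 (z = 13.1): the cube is absent (z outside [0, 13]); the cube at (7, 11) (footprint 6.5×19) is included at this height (perimeter 51.00 mm); the 6×20.5 cube at (11.5, 13) contributes its full rectangle (perimeter 53.00 mm); Merging all regions: the regions partially overlap (shared area 34.00 mm²), so the edge portions inside another operand are dropped and the merged outline is re-measured after clipping — boundary = 66.00 mm. So its perimeter = 66.00 mm. Layer 39 (z = 3.9): the cube (footprint 9×6.5) is included at this height (perimeter 31.00 mm); the cube at (7, 11) is not intersected at this z (z outside [6, 14.5]); the cube at (11.5, 13) is not intersected at this z (z outside [8, 22]); Combining (union): only the 9×6.5 cube is present, so the union is just that shape — boundary = 31.00 mm. So its perimeter = 31.00 mm. Layer 131 is larger (66.00 vs 31.00 mm).

layer 131 (z = 13.1 mm)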